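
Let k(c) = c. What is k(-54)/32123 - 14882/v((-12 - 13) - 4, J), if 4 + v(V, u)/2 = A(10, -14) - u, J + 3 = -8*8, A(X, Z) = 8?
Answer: -239031077/2280733 ≈ -104.80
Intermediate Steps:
J = -67 (J = -3 - 8*8 = -3 - 64 = -67)
v(V, u) = 8 - 2*u (v(V, u) = -8 + 2*(8 - u) = -8 + (16 - 2*u) = 8 - 2*u)
k(-54)/32123 - 14882/v((-12 - 13) - 4, J) = -54/32123 - 14882/(8 - 2*(-67)) = -54*1/32123 - 14882/(8 + 134) = -54/32123 - 14882/142 = -54/32123 - 14882*1/142 = -54/32123 - 7441/71 = -239031077/2280733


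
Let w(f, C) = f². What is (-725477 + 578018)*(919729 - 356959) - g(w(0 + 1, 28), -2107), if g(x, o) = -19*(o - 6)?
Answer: -82985541577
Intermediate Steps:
g(x, o) = 114 - 19*o (g(x, o) = -19*(-6 + o) = 114 - 19*o)
(-725477 + 578018)*(919729 - 356959) - g(w(0 + 1, 28), -2107) = (-725477 + 578018)*(919729 - 356959) - (114 - 19*(-2107)) = -147459*562770 - (114 + 40033) = -82985501430 - 1*40147 = -82985501430 - 40147 = -82985541577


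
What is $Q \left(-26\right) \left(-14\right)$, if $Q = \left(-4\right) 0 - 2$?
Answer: $-728$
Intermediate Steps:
$Q = -2$ ($Q = 0 - 2 = -2$)
$Q \left(-26\right) \left(-14\right) = \left(-2\right) \left(-26\right) \left(-14\right) = 52 \left(-14\right) = -728$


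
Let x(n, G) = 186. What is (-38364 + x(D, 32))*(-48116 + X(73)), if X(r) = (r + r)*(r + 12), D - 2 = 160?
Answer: 1363183668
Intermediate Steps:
D = 162 (D = 2 + 160 = 162)
X(r) = 2*r*(12 + r) (X(r) = (2*r)*(12 + r) = 2*r*(12 + r))
(-38364 + x(D, 32))*(-48116 + X(73)) = (-38364 + 186)*(-48116 + 2*73*(12 + 73)) = -38178*(-48116 + 2*73*85) = -38178*(-48116 + 12410) = -38178*(-35706) = 1363183668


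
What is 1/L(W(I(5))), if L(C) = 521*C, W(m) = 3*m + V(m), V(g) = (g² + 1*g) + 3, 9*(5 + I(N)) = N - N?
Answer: 1/4168 ≈ 0.00023992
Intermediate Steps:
I(N) = -5 (I(N) = -5 + (N - N)/9 = -5 + (⅑)*0 = -5 + 0 = -5)
V(g) = 3 + g + g² (V(g) = (g² + g) + 3 = (g + g²) + 3 = 3 + g + g²)
W(m) = 3 + m² + 4*m (W(m) = 3*m + (3 + m + m²) = 3 + m² + 4*m)
1/L(W(I(5))) = 1/(521*(3 + (-5)² + 4*(-5))) = 1/(521*(3 + 25 - 20)) = 1/(521*8) = 1/4168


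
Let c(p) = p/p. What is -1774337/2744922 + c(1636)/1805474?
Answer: -800879143954/1238971325757 ≈ -0.64641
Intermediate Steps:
c(p) = 1
-1774337/2744922 + c(1636)/1805474 = -1774337/2744922 + 1/1805474 = -800879143954/1238971325757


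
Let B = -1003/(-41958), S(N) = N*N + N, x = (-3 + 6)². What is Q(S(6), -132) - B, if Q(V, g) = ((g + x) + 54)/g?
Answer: 460451/923076 ≈ 0.49882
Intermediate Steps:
x = 9 (x = 3² = 9)
S(N) = N + N² (S(N) = N² + N = N + N²)
B = 1003/41958 (B = -1003*(-1/41958) = 1003/41958 ≈ 0.023905)
Q(V, g) = (63 + g)/g (Q(V, g) = ((g + 9) + 54)/g = ((9 + g) + 54)/g = (63 + g)/g)
Q(S(6), -132) - B = (63 - 132)/(-132) - 1*1003/41958 = -1/132*(-69) - 1003/41958 = 23/44 - 1003/41958 = 460451/923076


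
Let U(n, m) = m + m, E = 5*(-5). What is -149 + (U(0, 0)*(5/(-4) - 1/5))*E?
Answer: -149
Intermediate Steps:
E = -25
U(n, m) = 2*m
-149 + (U(0, 0)*(5/(-4) - 1/5))*E = -149 + ((2*0)*(5/(-4) - 1/5))*(-25) = -149 + (0*(5*(-¼) - 1*⅕))*(-25) = -149 + (0*(-5/4 - ⅕))*(-25) = -149 + (0*(-29/20))*(-25) = -149 + 0*(-25) = -149 + 0 = -149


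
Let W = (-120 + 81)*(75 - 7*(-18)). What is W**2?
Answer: 61449921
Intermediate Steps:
W = -7839 (W = -39*(75 + 126) = -39*201 = -7839)
W**2 = (-7839)**2 = 61449921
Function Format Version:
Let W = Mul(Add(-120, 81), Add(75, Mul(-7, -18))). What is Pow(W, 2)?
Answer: 61449921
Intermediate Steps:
W = -7839 (W = Mul(-39, Add(75, 126)) = Mul(-39, 201) = -7839)
Pow(W, 2) = Pow(-7839, 2) = 61449921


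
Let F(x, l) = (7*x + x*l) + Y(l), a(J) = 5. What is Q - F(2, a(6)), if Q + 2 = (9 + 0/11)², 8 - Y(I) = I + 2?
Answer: 54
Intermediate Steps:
Y(I) = 6 - I (Y(I) = 8 - (I + 2) = 8 - (2 + I) = 8 + (-2 - I) = 6 - I)
F(x, l) = 6 - l + 7*x + l*x (F(x, l) = (7*x + x*l) + (6 - l) = (7*x + l*x) + (6 - l) = 6 - l + 7*x + l*x)
Q = 79 (Q = -2 + (9 + 0/11)² = -2 + (9 + 0*(1/11))² = -2 + (9 + 0)² = -2 + 9² = -2 + 81 = 79)
Q - F(2, a(6)) = 79 - (6 - 1*5 + 7*2 + 5*2) = 79 - (6 - 5 + 14 + 10) = 79 - 1*25 = 79 - 25 = 54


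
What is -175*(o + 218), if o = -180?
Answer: -6650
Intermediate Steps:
-175*(o + 218) = -175*(-180 + 218) = -175*38 = -6650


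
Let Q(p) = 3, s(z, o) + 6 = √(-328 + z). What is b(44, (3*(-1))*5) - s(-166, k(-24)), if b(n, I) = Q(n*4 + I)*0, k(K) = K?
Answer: 6 - I*√494 ≈ 6.0 - 22.226*I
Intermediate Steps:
s(z, o) = -6 + √(-328 + z)
b(n, I) = 0 (b(n, I) = 3*0 = 0)
b(44, (3*(-1))*5) - s(-166, k(-24)) = 0 - (-6 + √(-328 - 166)) = 0 - (-6 + √(-494)) = 0 - (-6 + I*√494) = 0 + (6 - I*√494) = 6 - I*√494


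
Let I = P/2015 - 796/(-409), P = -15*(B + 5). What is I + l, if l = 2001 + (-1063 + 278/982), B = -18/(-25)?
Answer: 146325702448/155634725 ≈ 940.19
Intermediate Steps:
B = 18/25 (B = -18*(-1/25) = 18/25 ≈ 0.72000)
P = -429/5 (P = -15*(18/25 + 5) = -15*143/25 = -429/5 ≈ -85.800)
I = 603403/316975 (I = -429/5/2015 - 796/(-409) = -429/5*1/2015 - 796*(-1/409) = -33/775 + 796/409 = 603403/316975 ≈ 1.9036)
l = 460697/491 (l = 2001 + (-1063 + 278*(1/982)) = 2001 + (-1063 + 139/491) = 2001 - 521794/491 = 460697/491 ≈ 938.28)
I + l = 603403/316975 + 460697/491 = 146325702448/155634725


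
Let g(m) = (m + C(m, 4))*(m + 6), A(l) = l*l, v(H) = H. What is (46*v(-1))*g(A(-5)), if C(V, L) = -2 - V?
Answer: 2852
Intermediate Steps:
A(l) = l²
g(m) = -12 - 2*m (g(m) = (m + (-2 - m))*(m + 6) = -2*(6 + m) = -12 - 2*m)
(46*v(-1))*g(A(-5)) = (46*(-1))*(-12 - 2*(-5)²) = -46*(-12 - 2*25) = -46*(-12 - 50) = -46*(-62) = 2852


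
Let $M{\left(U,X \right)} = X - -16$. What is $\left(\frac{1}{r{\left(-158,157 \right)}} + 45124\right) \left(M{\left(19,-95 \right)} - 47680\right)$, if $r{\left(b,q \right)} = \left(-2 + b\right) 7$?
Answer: $- \frac{2413686322161}{1120} \approx -2.1551 \cdot 10^{9}$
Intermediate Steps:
$M{\left(U,X \right)} = 16 + X$ ($M{\left(U,X \right)} = X + 16 = 16 + X$)
$r{\left(b,q \right)} = -14 + 7 b$
$\left(\frac{1}{r{\left(-158,157 \right)}} + 45124\right) \left(M{\left(19,-95 \right)} - 47680\right) = \left(\frac{1}{-14 + 7 \left(-158\right)} + 45124\right) \left(\left(16 - 95\right) - 47680\right) = \left(\frac{1}{-14 - 1106} + 45124\right) \left(-79 - 47680\right) = \left(\frac{1}{-1120} + 45124\right) \left(-47759\right) = \left(- \frac{1}{1120} + 45124\right) \left(-47759\right) = \frac{50538879}{1120} \left(-47759\right) = - \frac{2413686322161}{1120}$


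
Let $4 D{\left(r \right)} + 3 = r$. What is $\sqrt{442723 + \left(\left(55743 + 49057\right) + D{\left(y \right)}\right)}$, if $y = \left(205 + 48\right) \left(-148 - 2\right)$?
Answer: $\frac{\sqrt{2152139}}{2} \approx 733.51$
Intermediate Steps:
$y = -37950$ ($y = 253 \left(-150\right) = -37950$)
$D{\left(r \right)} = - \frac{3}{4} + \frac{r}{4}$
$\sqrt{442723 + \left(\left(55743 + 49057\right) + D{\left(y \right)}\right)} = \sqrt{442723 + \left(\left(55743 + 49057\right) + \left(- \frac{3}{4} + \frac{1}{4} \left(-37950\right)\right)\right)} = \sqrt{442723 + \left(104800 - \frac{37953}{4}\right)} = \sqrt{442723 + \frac{381247}{4}} = \sqrt{\frac{2152139}{4}} = \frac{\sqrt{2152139}}{2}$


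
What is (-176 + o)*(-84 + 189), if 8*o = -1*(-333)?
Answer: -112875/8 ≈ -14109.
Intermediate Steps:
o = 333/8 (o = (-1*(-333))/8 = (1/8)*333 = 333/8 ≈ 41.625)
(-176 + o)*(-84 + 189) = (-176 + 333/8)*(-84 + 189) = -1075/8*105 = -112875/8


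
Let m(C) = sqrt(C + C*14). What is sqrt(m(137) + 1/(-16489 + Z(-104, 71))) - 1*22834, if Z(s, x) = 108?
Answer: -22834 + sqrt(-16381 + 268337161*sqrt(2055))/16381 ≈ -22827.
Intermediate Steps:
m(C) = sqrt(15)*sqrt(C) (m(C) = sqrt(C + 14*C) = sqrt(15*C) = sqrt(15)*sqrt(C))
sqrt(m(137) + 1/(-16489 + Z(-104, 71))) - 1*22834 = sqrt(sqrt(15)*sqrt(137) + 1/(-16489 + 108)) - 1*22834 = sqrt(sqrt(2055) + 1/(-16381)) - 22834 = sqrt(sqrt(2055) - 1/16381) - 22834 = sqrt(-1/16381 + sqrt(2055)) - 22834 = -22834 + sqrt(-1/16381 + sqrt(2055))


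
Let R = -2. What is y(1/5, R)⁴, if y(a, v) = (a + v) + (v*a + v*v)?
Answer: 6561/625 ≈ 10.498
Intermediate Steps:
y(a, v) = a + v + v² + a*v (y(a, v) = (a + v) + (a*v + v²) = (a + v) + (v² + a*v) = a + v + v² + a*v)
y(1/5, R)⁴ = (1/5 - 2 + (-2)² - 2/5)⁴ = (⅕ - 2 + 4 + (⅕)*(-2))⁴ = (⅕ - 2 + 4 - ⅖)⁴ = (9/5)⁴ = 6561/625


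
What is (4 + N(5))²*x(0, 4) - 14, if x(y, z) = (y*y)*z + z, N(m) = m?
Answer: 310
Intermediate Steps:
x(y, z) = z + z*y² (x(y, z) = y²*z + z = z*y² + z = z + z*y²)
(4 + N(5))²*x(0, 4) - 14 = (4 + 5)²*(4*(1 + 0²)) - 14 = 9²*(4*(1 + 0)) - 14 = 81*(4*1) - 14 = 81*4 - 14 = 324 - 14 = 310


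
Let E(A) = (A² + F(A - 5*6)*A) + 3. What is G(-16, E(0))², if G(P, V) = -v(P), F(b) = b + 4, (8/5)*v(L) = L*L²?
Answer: 6553600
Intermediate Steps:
v(L) = 5*L³/8 (v(L) = 5*(L*L²)/8 = 5*L³/8)
F(b) = 4 + b
E(A) = 3 + A² + A*(-26 + A) (E(A) = (A² + (4 + (A - 5*6))*A) + 3 = (A² + (4 + (A - 30))*A) + 3 = (A² + (4 + (-30 + A))*A) + 3 = (A² + (-26 + A)*A) + 3 = (A² + A*(-26 + A)) + 3 = 3 + A² + A*(-26 + A))
G(P, V) = -5*P³/8
G(-16, E(0))² = (-5/8*(-16)³)² = (-5/8*(-4096))² = 2560² = 6553600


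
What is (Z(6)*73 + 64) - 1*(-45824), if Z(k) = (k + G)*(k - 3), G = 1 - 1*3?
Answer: 46764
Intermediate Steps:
G = -2 (G = 1 - 3 = -2)
Z(k) = (-3 + k)*(-2 + k) (Z(k) = (k - 2)*(k - 3) = (-2 + k)*(-3 + k) = (-3 + k)*(-2 + k))
(Z(6)*73 + 64) - 1*(-45824) = ((6 + 6**2 - 5*6)*73 + 64) - 1*(-45824) = ((6 + 36 - 30)*73 + 64) + 45824 = (12*73 + 64) + 45824 = (876 + 64) + 45824 = 940 + 45824 = 46764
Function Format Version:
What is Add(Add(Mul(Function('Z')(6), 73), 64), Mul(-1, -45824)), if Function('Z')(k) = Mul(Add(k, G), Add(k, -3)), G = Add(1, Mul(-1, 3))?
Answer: 46764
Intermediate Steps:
G = -2 (G = Add(1, -3) = -2)
Function('Z')(k) = Mul(Add(-3, k), Add(-2, k)) (Function('Z')(k) = Mul(Add(k, -2), Add(k, -3)) = Mul(Add(-2, k), Add(-3, k)) = Mul(Add(-3, k), Add(-2, k)))
Add(Add(Mul(Function('Z')(6), 73), 64), Mul(-1, -45824)) = Add(Add(Mul(Add(6, Pow(6, 2), Mul(-5, 6)), 73), 64), Mul(-1, -45824)) = Add(Add(Mul(Add(6, 36, -30), 73), 64), 45824) = Add(Add(Mul(12, 73), 64), 45824) = Add(Add(876, 64), 45824) = Add(940, 45824) = 46764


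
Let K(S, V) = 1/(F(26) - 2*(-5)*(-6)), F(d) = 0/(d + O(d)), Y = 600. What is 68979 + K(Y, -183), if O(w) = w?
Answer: 4138739/60 ≈ 68979.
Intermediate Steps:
F(d) = 0 (F(d) = 0/(d + d) = 0/(2*d) = (1/(2*d))*0 = 0)
K(S, V) = -1/60 (K(S, V) = 1/(0 - 2*(-5)*(-6)) = 1/(0 + 10*(-6)) = 1/(0 - 60) = 1/(-60) = -1/60)
68979 + K(Y, -183) = 68979 - 1/60 = 4138739/60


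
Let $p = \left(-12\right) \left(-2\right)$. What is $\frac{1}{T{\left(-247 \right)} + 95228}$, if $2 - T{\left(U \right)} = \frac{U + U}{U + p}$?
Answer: $\frac{223}{21235796} \approx 1.0501 \cdot 10^{-5}$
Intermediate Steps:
$p = 24$
$T{\left(U \right)} = 2 - \frac{2 U}{24 + U}$ ($T{\left(U \right)} = 2 - \frac{U + U}{U + 24} = 2 - \frac{2 U}{24 + U}$)
$\frac{1}{T{\left(-247 \right)} + 95228} = \frac{1}{\frac{48}{24 - 247} + 95228} = \frac{1}{\frac{48}{-223} + 95228} = \frac{1}{48 \left(- \frac{1}{223}\right) + 95228} = \frac{1}{- \frac{48}{223} + 95228} = \frac{1}{\frac{21235796}{223}} = \frac{223}{21235796}$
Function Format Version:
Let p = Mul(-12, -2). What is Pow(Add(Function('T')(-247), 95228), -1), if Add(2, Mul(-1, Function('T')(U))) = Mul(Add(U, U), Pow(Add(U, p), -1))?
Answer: Rational(223, 21235796) ≈ 1.0501e-5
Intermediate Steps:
p = 24
Function('T')(U) = Add(2, Mul(-2, U, Pow(Add(24, U), -1))) (Function('T')(U) = Add(2, Mul(-1, Mul(Add(U, U), Pow(Add(U, 24), -1)))) = Add(2, Mul(-1, Mul(Mul(2, U), Pow(Add(24, U), -1)))) = Add(2, Mul(-1, Mul(2, U, Pow(Add(24, U), -1)))) = Add(2, Mul(-2, U, Pow(Add(24, U), -1))))
Pow(Add(Function('T')(-247), 95228), -1) = Pow(Add(Mul(48, Pow(Add(24, -247), -1)), 95228), -1) = Pow(Add(Mul(48, Pow(-223, -1)), 95228), -1) = Pow(Add(Mul(48, Rational(-1, 223)), 95228), -1) = Pow(Add(Rational(-48, 223), 95228), -1) = Pow(Rational(21235796, 223), -1) = Rational(223, 21235796)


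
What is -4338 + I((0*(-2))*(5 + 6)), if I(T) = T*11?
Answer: -4338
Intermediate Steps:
I(T) = 11*T
-4338 + I((0*(-2))*(5 + 6)) = -4338 + 11*((0*(-2))*(5 + 6)) = -4338 + 11*(0*11) = -4338 + 11*0 = -4338 + 0 = -4338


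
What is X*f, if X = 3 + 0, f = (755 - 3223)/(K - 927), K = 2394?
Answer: -2468/489 ≈ -5.0470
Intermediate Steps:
f = -2468/1467 (f = (755 - 3223)/(2394 - 927) = -2468/1467 ≈ -1.6823)
X = 3
X*f = 3*(-2468/1467) = -2468/489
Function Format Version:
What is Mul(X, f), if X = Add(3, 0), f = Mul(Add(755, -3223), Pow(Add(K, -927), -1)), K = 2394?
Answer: Rational(-2468, 489) ≈ -5.0470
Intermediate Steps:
f = Rational(-2468, 1467) (f = Mul(Add(755, -3223), Pow(Add(2394, -927), -1)) = Mul(-2468, Pow(1467, -1)) = Mul(-2468, Rational(1, 1467)) = Rational(-2468, 1467) ≈ -1.6823)
X = 3
Mul(X, f) = Mul(3, Rational(-2468, 1467)) = Rational(-2468, 489)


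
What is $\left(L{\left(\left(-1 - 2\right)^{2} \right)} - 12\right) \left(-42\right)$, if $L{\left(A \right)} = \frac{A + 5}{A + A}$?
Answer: $\frac{1414}{3} \approx 471.33$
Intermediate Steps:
$L{\left(A \right)} = \frac{5 + A}{2 A}$
$\left(L{\left(\left(-1 - 2\right)^{2} \right)} - 12\right) \left(-42\right) = \left(\frac{5 + \left(-1 - 2\right)^{2}}{2 \left(-1 - 2\right)^{2}} - 12\right) \left(-42\right) = \left(\frac{5 + \left(-3\right)^{2}}{2 \left(-3\right)^{2}} - 12\right) \left(-42\right) = \left(\frac{5 + 9}{2 \cdot 9} - 12\right) \left(-42\right) = \left(\frac{1}{2} \cdot \frac{1}{9} \cdot 14 - 12\right) \left(-42\right) = \left(\frac{7}{9} - 12\right) \left(-42\right) = \left(- \frac{101}{9}\right) \left(-42\right) = \frac{1414}{3}$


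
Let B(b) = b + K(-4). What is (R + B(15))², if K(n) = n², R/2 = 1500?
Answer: 9186961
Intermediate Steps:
R = 3000 (R = 2*1500 = 3000)
B(b) = 16 + b (B(b) = b + (-4)² = b + 16 = 16 + b)
(R + B(15))² = (3000 + (16 + 15))² = (3000 + 31)² = 3031² = 9186961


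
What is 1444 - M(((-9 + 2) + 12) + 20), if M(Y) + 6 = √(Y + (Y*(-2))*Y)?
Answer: 1450 - 35*I ≈ 1450.0 - 35.0*I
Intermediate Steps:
M(Y) = -6 + √(Y - 2*Y²) (M(Y) = -6 + √(Y + (Y*(-2))*Y) = -6 + √(Y + (-2*Y)*Y) = -6 + √(Y - 2*Y²))
1444 - M(((-9 + 2) + 12) + 20) = 1444 - (-6 + √((((-9 + 2) + 12) + 20)*(1 - 2*(((-9 + 2) + 12) + 20)))) = 1444 - (-6 + √(((-7 + 12) + 20)*(1 - 2*((-7 + 12) + 20)))) = 1444 - (-6 + √((5 + 20)*(1 - 2*(5 + 20)))) = 1444 - (-6 + √(25*(1 - 2*25))) = 1444 - (-6 + √(25*(1 - 50))) = 1444 - (-6 + √(25*(-49))) = 1444 - (-6 + √(-1225)) = 1444 - (-6 + 35*I) = 1444 + (6 - 35*I) = 1450 - 35*I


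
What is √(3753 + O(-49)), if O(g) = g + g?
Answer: √3655 ≈ 60.457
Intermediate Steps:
O(g) = 2*g
√(3753 + O(-49)) = √(3753 + 2*(-49)) = √(3753 - 98) = √3655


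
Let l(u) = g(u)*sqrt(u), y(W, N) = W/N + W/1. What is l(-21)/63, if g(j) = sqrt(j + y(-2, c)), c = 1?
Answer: -5*sqrt(21)/63 ≈ -0.36370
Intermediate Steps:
y(W, N) = W + W/N (y(W, N) = W/N + W*1 = W/N + W = W + W/N)
g(j) = sqrt(-4 + j) (g(j) = sqrt(j + (-2 - 2/1)) = sqrt(j + (-2 - 2*1)) = sqrt(j + (-2 - 2)) = sqrt(j - 4) = sqrt(-4 + j))
l(u) = sqrt(u)*sqrt(-4 + u) (l(u) = sqrt(-4 + u)*sqrt(u) = sqrt(u)*sqrt(-4 + u))
l(-21)/63 = (sqrt(-21)*sqrt(-4 - 21))/63 = ((I*sqrt(21))*sqrt(-25))*(1/63) = ((I*sqrt(21))*(5*I))*(1/63) = -5*sqrt(21)*(1/63) = -5*sqrt(21)/63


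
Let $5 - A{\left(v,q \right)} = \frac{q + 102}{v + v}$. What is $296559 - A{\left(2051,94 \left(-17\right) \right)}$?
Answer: $\frac{608231506}{2051} \approx 2.9655 \cdot 10^{5}$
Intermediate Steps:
$A{\left(v,q \right)} = 5 - \frac{102 + q}{2 v}$ ($A{\left(v,q \right)} = 5 - \frac{q + 102}{v + v} = 5 - \frac{102 + q}{2 v}$)
$296559 - A{\left(2051,94 \left(-17\right) \right)} = 296559 - \frac{-102 - 94 \left(-17\right) + 10 \cdot 2051}{2 \cdot 2051} = 296559 - \frac{1}{2} \cdot \frac{1}{2051} \left(-102 - -1598 + 20510\right) = 296559 - \frac{1}{2} \cdot \frac{1}{2051} \left(-102 + 1598 + 20510\right) = 296559 - \frac{1}{2} \cdot \frac{1}{2051} \cdot 22006 = 296559 - \frac{11003}{2051} = \frac{608231506}{2051}$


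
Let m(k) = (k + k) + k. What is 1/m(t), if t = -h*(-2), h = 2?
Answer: 1/12 ≈ 0.083333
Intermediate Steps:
t = 4 (t = -1*2*(-2) = -2*(-2) = 4)
m(k) = 3*k (m(k) = 2*k + k = 3*k)
1/m(t) = 1/(3*4) = 1/12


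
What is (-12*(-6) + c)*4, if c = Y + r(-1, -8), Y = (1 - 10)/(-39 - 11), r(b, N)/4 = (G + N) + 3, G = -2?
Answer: 4418/25 ≈ 176.72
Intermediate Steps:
r(b, N) = 4 + 4*N (r(b, N) = 4*((-2 + N) + 3) = 4*(1 + N) = 4 + 4*N)
Y = 9/50 (Y = -9/(-50) = -9*(-1/50) = 9/50 ≈ 0.18000)
c = -1391/50 (c = 9/50 + (4 + 4*(-8)) = 9/50 + (4 - 32) = 9/50 - 28 = -1391/50 ≈ -27.820)
(-12*(-6) + c)*4 = (-12*(-6) - 1391/50)*4 = (72 - 1391/50)*4 = (2209/50)*4 = 4418/25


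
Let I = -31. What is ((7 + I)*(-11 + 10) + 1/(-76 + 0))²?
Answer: 3323329/5776 ≈ 575.37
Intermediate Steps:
((7 + I)*(-11 + 10) + 1/(-76 + 0))² = ((7 - 31)*(-11 + 10) + 1/(-76 + 0))² = (-24*(-1) + 1/(-76))² = (24 - 1/76)² = (1823/76)² = 3323329/5776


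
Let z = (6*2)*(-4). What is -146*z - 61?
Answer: 6947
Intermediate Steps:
z = -48 (z = 12*(-4) = -48)
-146*z - 61 = -146*(-48) - 61 = 7008 - 61 = 6947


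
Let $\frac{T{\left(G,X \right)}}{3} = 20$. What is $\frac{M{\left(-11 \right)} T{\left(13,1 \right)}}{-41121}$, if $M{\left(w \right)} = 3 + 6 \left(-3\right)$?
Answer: $\frac{100}{4569} \approx 0.021887$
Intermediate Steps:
$T{\left(G,X \right)} = 60$ ($T{\left(G,X \right)} = 3 \cdot 20 = 60$)
$M{\left(w \right)} = -15$ ($M{\left(w \right)} = 3 - 18 = -15$)
$\frac{M{\left(-11 \right)} T{\left(13,1 \right)}}{-41121} = \frac{\left(-15\right) 60}{-41121} = \left(-900\right) \left(- \frac{1}{41121}\right) = \frac{100}{4569}$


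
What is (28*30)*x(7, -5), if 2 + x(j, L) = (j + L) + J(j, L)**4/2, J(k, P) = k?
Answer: 1008420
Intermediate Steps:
x(j, L) = -2 + L + j + j**4/2 (x(j, L) = -2 + ((j + L) + j**4/2) = -2 + ((L + j) + j**4*(1/2)) = -2 + ((L + j) + j**4/2) = -2 + (L + j + j**4/2) = -2 + L + j + j**4/2)
(28*30)*x(7, -5) = (28*30)*(-2 - 5 + 7 + (1/2)*7**4) = 840*(-2 - 5 + 7 + (1/2)*2401) = 840*(-2 - 5 + 7 + 2401/2) = 840*(2401/2) = 1008420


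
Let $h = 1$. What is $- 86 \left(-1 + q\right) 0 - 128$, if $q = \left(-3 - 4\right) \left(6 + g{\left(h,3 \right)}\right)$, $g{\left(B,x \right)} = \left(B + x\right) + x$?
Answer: $-128$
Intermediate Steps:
$g{\left(B,x \right)} = B + 2 x$
$q = -91$ ($q = \left(-3 - 4\right) \left(6 + \left(1 + 2 \cdot 3\right)\right) = - 7 \left(6 + \left(1 + 6\right)\right) = - 7 \left(6 + 7\right) = \left(-7\right) 13 = -91$)
$- 86 \left(-1 + q\right) 0 - 128 = - 86 \left(-1 - 91\right) 0 - 128 = - 86 \left(\left(-92\right) 0\right) - 128 = \left(-86\right) 0 - 128 = 0 - 128 = -128$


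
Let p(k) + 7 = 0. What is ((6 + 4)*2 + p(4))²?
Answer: 169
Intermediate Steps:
p(k) = -7 (p(k) = -7 + 0 = -7)
((6 + 4)*2 + p(4))² = ((6 + 4)*2 - 7)² = (10*2 - 7)² = (20 - 7)² = 13² = 169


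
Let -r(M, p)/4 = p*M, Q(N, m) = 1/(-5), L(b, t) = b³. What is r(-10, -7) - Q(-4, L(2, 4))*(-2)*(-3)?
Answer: -1394/5 ≈ -278.80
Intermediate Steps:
Q(N, m) = -⅕
r(M, p) = -4*M*p (r(M, p) = -4*p*M = -4*M*p)
r(-10, -7) - Q(-4, L(2, 4))*(-2)*(-3) = -4*(-10)*(-7) - (-⅕*(-2))*(-3) = -280 - 2*(-3)/5 = -280 - 1*(-6/5) = -280 + 6/5 = -1394/5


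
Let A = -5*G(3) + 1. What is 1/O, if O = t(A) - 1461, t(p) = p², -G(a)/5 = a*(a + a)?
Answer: 1/201940 ≈ 4.9520e-6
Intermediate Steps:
G(a) = -10*a² (G(a) = -5*a*(a + a) = -5*a*2*a = -10*a²)
A = 451 (A = -(-50)*3² + 1 = -(-50)*9 + 1 = -5*(-90) + 1 = 450 + 1 = 451)
O = 201940 (O = 451² - 1461 = 203401 - 1461 = 201940)
1/O = 1/201940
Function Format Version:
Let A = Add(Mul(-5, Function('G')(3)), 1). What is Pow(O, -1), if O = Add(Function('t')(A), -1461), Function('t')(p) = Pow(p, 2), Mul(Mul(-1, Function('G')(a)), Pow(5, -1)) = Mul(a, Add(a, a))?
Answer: Rational(1, 201940) ≈ 4.9520e-6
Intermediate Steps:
Function('G')(a) = Mul(-10, Pow(a, 2)) (Function('G')(a) = Mul(-5, Mul(a, Add(a, a))) = Mul(-5, Mul(a, Mul(2, a))) = Mul(-5, Mul(2, Pow(a, 2))) = Mul(-10, Pow(a, 2)))
A = 451 (A = Add(Mul(-5, Mul(-10, Pow(3, 2))), 1) = Add(Mul(-5, Mul(-10, 9)), 1) = Add(Mul(-5, -90), 1) = Add(450, 1) = 451)
O = 201940 (O = Add(Pow(451, 2), -1461) = Add(203401, -1461) = 201940)
Pow(O, -1) = Pow(201940, -1) = Rational(1, 201940)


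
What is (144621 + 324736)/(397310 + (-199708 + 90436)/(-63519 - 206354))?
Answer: 6666672719/5643334258 ≈ 1.1813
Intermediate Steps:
(144621 + 324736)/(397310 + (-199708 + 90436)/(-63519 - 206354)) = 469357/(397310 - 109272/(-269873)) = 469357/(397310 - 109272*(-1/269873)) = 469357/(397310 + 109272/269873) = 469357/(107223350902/269873) = 469357*(269873/107223350902) = 6666672719/5643334258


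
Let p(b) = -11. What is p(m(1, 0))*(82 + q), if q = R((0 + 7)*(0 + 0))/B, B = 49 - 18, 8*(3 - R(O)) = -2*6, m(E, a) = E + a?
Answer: -56023/62 ≈ -903.60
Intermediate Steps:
R(O) = 9/2 (R(O) = 3 - (-1)*6/4 = 3 - ⅛*(-12) = 3 + 3/2 = 9/2)
B = 31
q = 9/62 (q = (9/2)/31 = (9/2)*(1/31) = 9/62 ≈ 0.14516)
p(m(1, 0))*(82 + q) = -11*(82 + 9/62) = -11*5093/62 = -56023/62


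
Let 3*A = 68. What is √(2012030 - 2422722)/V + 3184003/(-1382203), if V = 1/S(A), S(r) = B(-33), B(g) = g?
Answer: -3184003/1382203 - 66*I*√102673 ≈ -2.3036 - 21148.0*I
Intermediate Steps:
A = 68/3 (A = (⅓)*68 = 68/3 ≈ 22.667)
S(r) = -33
V = -1/33 (V = 1/(-33) = -1/33 ≈ -0.030303)
√(2012030 - 2422722)/V + 3184003/(-1382203) = √(2012030 - 2422722)/(-1/33) + 3184003/(-1382203) = √(-410692)*(-33) + 3184003*(-1/1382203) = (2*I*√102673)*(-33) - 3184003/1382203 = -66*I*√102673 - 3184003/1382203 = -3184003/1382203 - 66*I*√102673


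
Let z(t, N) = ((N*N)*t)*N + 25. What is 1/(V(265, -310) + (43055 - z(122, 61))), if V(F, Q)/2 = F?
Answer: -1/27648122 ≈ -3.6169e-8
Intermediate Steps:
V(F, Q) = 2*F
z(t, N) = 25 + t*N³ (z(t, N) = (N²*t)*N + 25 = (t*N²)*N + 25 = t*N³ + 25 = 25 + t*N³)
1/(V(265, -310) + (43055 - z(122, 61))) = 1/(2*265 + (43055 - (25 + 122*61³))) = 1/(530 + (43055 - (25 + 122*226981))) = 1/(530 + (43055 - (25 + 27691682))) = 1/(530 + (43055 - 1*27691707)) = 1/(530 + (43055 - 27691707)) = 1/(530 - 27648652) = 1/(-27648122) = -1/27648122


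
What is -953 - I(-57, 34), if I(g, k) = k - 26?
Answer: -961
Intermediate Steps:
I(g, k) = -26 + k
-953 - I(-57, 34) = -953 - (-26 + 34) = -953 - 1*8 = -953 - 8 = -961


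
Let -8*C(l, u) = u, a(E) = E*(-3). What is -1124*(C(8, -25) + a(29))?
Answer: 188551/2 ≈ 94276.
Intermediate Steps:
a(E) = -3*E
C(l, u) = -u/8
-1124*(C(8, -25) + a(29)) = -1124*(-1/8*(-25) - 3*29) = -1124*(25/8 - 87) = -1124*(-671/8) = 188551/2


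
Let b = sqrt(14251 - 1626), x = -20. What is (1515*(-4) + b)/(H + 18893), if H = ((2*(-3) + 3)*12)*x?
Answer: -6060/19613 + 5*sqrt(505)/19613 ≈ -0.30325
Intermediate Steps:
b = 5*sqrt(505) (b = sqrt(12625) = 5*sqrt(505) ≈ 112.36)
H = 720 (H = ((2*(-3) + 3)*12)*(-20) = ((-6 + 3)*12)*(-20) = -3*12*(-20) = -36*(-20) = 720)
(1515*(-4) + b)/(H + 18893) = (1515*(-4) + 5*sqrt(505))/(720 + 18893) = (-6060 + 5*sqrt(505))/19613 = (-6060 + 5*sqrt(505))*(1/19613) = -6060/19613 + 5*sqrt(505)/19613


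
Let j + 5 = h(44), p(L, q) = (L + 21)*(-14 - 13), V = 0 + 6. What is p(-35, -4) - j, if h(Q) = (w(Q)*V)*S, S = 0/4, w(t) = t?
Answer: 383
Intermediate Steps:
V = 6
S = 0 (S = 0*(¼) = 0)
h(Q) = 0 (h(Q) = (Q*6)*0 = (6*Q)*0 = 0)
p(L, q) = -567 - 27*L (p(L, q) = (21 + L)*(-27) = -567 - 27*L)
j = -5 (j = -5 + 0 = -5)
p(-35, -4) - j = (-567 - 27*(-35)) - 1*(-5) = (-567 + 945) + 5 = 378 + 5 = 383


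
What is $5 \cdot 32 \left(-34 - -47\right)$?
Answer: $2080$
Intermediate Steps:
$5 \cdot 32 \left(-34 - -47\right) = 160 \left(-34 + 47\right) = 160 \cdot 13 = 2080$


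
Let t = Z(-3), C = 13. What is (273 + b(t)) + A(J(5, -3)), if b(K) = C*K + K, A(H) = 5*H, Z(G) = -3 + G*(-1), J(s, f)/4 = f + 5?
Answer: 313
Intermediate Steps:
J(s, f) = 20 + 4*f (J(s, f) = 4*(f + 5) = 4*(5 + f) = 20 + 4*f)
Z(G) = -3 - G
t = 0 (t = -3 - 1*(-3) = -3 + 3 = 0)
b(K) = 14*K (b(K) = 13*K + K = 14*K)
(273 + b(t)) + A(J(5, -3)) = (273 + 14*0) + 5*(20 + 4*(-3)) = (273 + 0) + 5*(20 - 12) = 273 + 5*8 = 273 + 40 = 313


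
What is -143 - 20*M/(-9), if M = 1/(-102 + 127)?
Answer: -6431/45 ≈ -142.91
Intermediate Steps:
M = 1/25 ≈ 0.040000
-143 - 20*M/(-9) = -143 - 4/(5*(-9)) = -143 - 4*(-1)/(5*9) = -143 - 20*(-1/225) = -143 + 4/45 = -6431/45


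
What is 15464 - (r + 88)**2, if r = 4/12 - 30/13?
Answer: 12264719/1521 ≈ 8063.6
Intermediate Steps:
r = -77/39 (r = 4*(1/12) - 30*1/13 = 1/3 - 30/13 = -77/39 ≈ -1.9744)
15464 - (r + 88)**2 = 15464 - (-77/39 + 88)**2 = 15464 - (3355/39)**2 = 15464 - 1*11256025/1521 = 15464 - 11256025/1521 = 12264719/1521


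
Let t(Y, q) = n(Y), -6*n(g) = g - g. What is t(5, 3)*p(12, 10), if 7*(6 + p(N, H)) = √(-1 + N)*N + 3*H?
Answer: 0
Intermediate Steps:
n(g) = 0 (n(g) = -(g - g)/6 = -⅙*0 = 0)
t(Y, q) = 0
p(N, H) = -6 + 3*H/7 + N*√(-1 + N)/7 (p(N, H) = -6 + (√(-1 + N)*N + 3*H)/7 = -6 + (N*√(-1 + N) + 3*H)/7 = -6 + (3*H + N*√(-1 + N))/7 = -6 + (3*H/7 + N*√(-1 + N)/7) = -6 + 3*H/7 + N*√(-1 + N)/7)
t(5, 3)*p(12, 10) = 0*(-6 + (3/7)*10 + (⅐)*12*√(-1 + 12)) = 0*(-6 + 30/7 + (⅐)*12*√11) = 0*(-6 + 30/7 + 12*√11/7) = 0*(-12/7 + 12*√11/7) = 0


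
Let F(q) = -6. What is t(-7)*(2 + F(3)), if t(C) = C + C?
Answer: 56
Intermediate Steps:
t(C) = 2*C
t(-7)*(2 + F(3)) = (2*(-7))*(2 - 6) = -14*(-4) = 56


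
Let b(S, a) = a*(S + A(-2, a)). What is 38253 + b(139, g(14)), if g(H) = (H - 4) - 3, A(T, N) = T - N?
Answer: 39163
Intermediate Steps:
g(H) = -7 + H (g(H) = (-4 + H) - 3 = -7 + H)
b(S, a) = a*(-2 + S - a) (b(S, a) = a*(S + (-2 - a)) = a*(-2 + S - a))
38253 + b(139, g(14)) = 38253 + (-7 + 14)*(-2 + 139 - (-7 + 14)) = 38253 + 7*(-2 + 139 - 1*7) = 38253 + 7*(-2 + 139 - 7) = 38253 + 7*130 = 38253 + 910 = 39163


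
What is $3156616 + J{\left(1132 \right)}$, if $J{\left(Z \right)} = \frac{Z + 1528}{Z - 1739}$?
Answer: $\frac{1916063252}{607} \approx 3.1566 \cdot 10^{6}$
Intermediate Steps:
$J{\left(Z \right)} = \frac{1528 + Z}{-1739 + Z}$
$3156616 + J{\left(1132 \right)} = 3156616 + \frac{1528 + 1132}{-1739 + 1132} = 3156616 + \frac{1}{-607} \cdot 2660 = 3156616 - \frac{2660}{607} = \frac{1916063252}{607}$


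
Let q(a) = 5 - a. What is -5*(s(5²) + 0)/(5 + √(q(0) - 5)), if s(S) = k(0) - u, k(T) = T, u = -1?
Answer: -1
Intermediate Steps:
s(S) = 1 (s(S) = 0 - 1*(-1) = 0 + 1 = 1)
-5*(s(5²) + 0)/(5 + √(q(0) - 5)) = -5*(1 + 0)/(5 + √((5 - 1*0) - 5)) = -5/(5 + √((5 + 0) - 5)) = -5/(5 + √(5 - 5)) = -5/(5 + √0) = -5/(5 + 0) = -5/5 = -5*⅕ = -1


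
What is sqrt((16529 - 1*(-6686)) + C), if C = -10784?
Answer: sqrt(12431) ≈ 111.49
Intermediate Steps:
sqrt((16529 - 1*(-6686)) + C) = sqrt((16529 - 1*(-6686)) - 10784) = sqrt((16529 + 6686) - 10784) = sqrt(23215 - 10784) = sqrt(12431)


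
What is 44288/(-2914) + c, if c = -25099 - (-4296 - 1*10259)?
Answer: -15384752/1457 ≈ -10559.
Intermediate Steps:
c = -10544 (c = -25099 - (-4296 - 10259) = -25099 - 1*(-14555) = -25099 + 14555 = -10544)
44288/(-2914) + c = 44288/(-2914) - 10544 = 44288*(-1/2914) - 10544 = -22144/1457 - 10544 = -15384752/1457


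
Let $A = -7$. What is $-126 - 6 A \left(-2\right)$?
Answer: $-210$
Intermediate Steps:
$-126 - 6 A \left(-2\right) = -126 - 6 \left(-7\right) \left(-2\right) = -126 - \left(-42\right) \left(-2\right) = -126 - 84 = -210$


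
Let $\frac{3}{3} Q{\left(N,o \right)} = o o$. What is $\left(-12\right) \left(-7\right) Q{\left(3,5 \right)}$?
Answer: $2100$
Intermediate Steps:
$Q{\left(N,o \right)} = o^{2}$ ($Q{\left(N,o \right)} = o o = o^{2}$)
$\left(-12\right) \left(-7\right) Q{\left(3,5 \right)} = \left(-12\right) \left(-7\right) 5^{2} = 84 \cdot 25 = 2100$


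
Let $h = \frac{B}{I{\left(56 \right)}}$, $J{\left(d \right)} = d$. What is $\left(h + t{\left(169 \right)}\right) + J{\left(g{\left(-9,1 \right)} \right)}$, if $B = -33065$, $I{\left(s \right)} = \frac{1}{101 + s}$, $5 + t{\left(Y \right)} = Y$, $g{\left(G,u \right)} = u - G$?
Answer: $-5191031$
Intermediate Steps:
$t{\left(Y \right)} = -5 + Y$
$h = -5191205$ ($h = - \frac{33065}{\frac{1}{101 + 56}} = - \frac{33065}{\frac{1}{157}} = - 33065 \frac{1}{\frac{1}{157}} = \left(-33065\right) 157 = -5191205$)
$\left(h + t{\left(169 \right)}\right) + J{\left(g{\left(-9,1 \right)} \right)} = \left(-5191205 + \left(-5 + 169\right)\right) + \left(1 - -9\right) = \left(-5191205 + 164\right) + \left(1 + 9\right) = -5191041 + 10 = -5191031$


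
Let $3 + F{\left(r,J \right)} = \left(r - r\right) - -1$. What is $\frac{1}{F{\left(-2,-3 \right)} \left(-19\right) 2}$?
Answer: $\frac{1}{76} \approx 0.013158$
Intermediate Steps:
$F{\left(r,J \right)} = -2$ ($F{\left(r,J \right)} = -3 + \left(\left(r - r\right) - -1\right) = -3 + \left(0 + 1\right) = -3 + 1 = -2$)
$\frac{1}{F{\left(-2,-3 \right)} \left(-19\right) 2} = \frac{1}{\left(-2\right) \left(-19\right) 2} = \frac{1}{38 \cdot 2} = \frac{1}{76}$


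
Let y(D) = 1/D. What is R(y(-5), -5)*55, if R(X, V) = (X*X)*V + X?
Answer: -22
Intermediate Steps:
R(X, V) = X + V*X² (R(X, V) = X²*V + X = V*X² + X = X + V*X²)
R(y(-5), -5)*55 = ((1 - 5/(-5))/(-5))*55 = -(1 - 5*(-⅕))/5*55 = -(1 + 1)/5*55 = -⅕*2*55 = -⅖*55 = -22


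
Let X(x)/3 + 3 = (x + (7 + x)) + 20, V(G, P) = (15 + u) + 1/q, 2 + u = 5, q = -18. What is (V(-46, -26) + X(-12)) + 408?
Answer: 7667/18 ≈ 425.94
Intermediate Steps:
u = 3 (u = -2 + 5 = 3)
V(G, P) = 323/18 (V(G, P) = (15 + 3) + 1/(-18) = 18 - 1/18 = 323/18)
X(x) = 72 + 6*x (X(x) = -9 + 3*((x + (7 + x)) + 20) = -9 + 3*((7 + 2*x) + 20) = -9 + 3*(27 + 2*x) = -9 + (81 + 6*x) = 72 + 6*x)
(V(-46, -26) + X(-12)) + 408 = (323/18 + (72 + 6*(-12))) + 408 = (323/18 + (72 - 72)) + 408 = (323/18 + 0) + 408 = 323/18 + 408 = 7667/18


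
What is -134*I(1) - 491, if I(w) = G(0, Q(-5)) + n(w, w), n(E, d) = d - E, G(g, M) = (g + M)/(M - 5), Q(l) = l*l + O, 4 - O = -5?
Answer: -18795/29 ≈ -648.10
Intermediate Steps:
O = 9 (O = 4 - 1*(-5) = 4 + 5 = 9)
Q(l) = 9 + l² (Q(l) = l*l + 9 = l² + 9 = 9 + l²)
G(g, M) = (M + g)/(-5 + M)
I(w) = 34/29 (I(w) = ((9 + (-5)²) + 0)/(-5 + (9 + (-5)²)) + (w - w) = ((9 + 25) + 0)/(-5 + (9 + 25)) + 0 = (34 + 0)/(-5 + 34) + 0 = 34/29 + 0 = 34/29)
-134*I(1) - 491 = -134*34/29 - 491 = -4556/29 - 491 = -18795/29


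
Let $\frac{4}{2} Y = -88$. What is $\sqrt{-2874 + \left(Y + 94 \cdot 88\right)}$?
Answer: $\sqrt{5354} \approx 73.171$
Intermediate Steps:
$Y = -44$ ($Y = \frac{1}{2} \left(-88\right) = -44$)
$\sqrt{-2874 + \left(Y + 94 \cdot 88\right)} = \sqrt{-2874 + \left(-44 + 94 \cdot 88\right)} = \sqrt{-2874 + \left(-44 + 8272\right)} = \sqrt{-2874 + 8228} = \sqrt{5354}$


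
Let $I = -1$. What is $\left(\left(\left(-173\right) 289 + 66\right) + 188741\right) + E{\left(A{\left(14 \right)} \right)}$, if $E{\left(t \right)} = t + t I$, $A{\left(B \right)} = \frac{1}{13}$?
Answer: $138810$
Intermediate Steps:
$A{\left(B \right)} = \frac{1}{13}$
$E{\left(t \right)} = 0$ ($E{\left(t \right)} = t + t \left(-1\right) = t - t = 0$)
$\left(\left(\left(-173\right) 289 + 66\right) + 188741\right) + E{\left(A{\left(14 \right)} \right)} = \left(\left(\left(-173\right) 289 + 66\right) + 188741\right) + 0 = \left(\left(-49997 + 66\right) + 188741\right) + 0 = \left(-49931 + 188741\right) + 0 = 138810 + 0 = 138810$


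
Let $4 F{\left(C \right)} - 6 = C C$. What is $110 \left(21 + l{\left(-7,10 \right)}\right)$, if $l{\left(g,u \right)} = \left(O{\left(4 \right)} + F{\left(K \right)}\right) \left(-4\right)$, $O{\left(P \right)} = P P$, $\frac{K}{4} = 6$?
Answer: $-68750$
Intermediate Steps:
$K = 24$ ($K = 4 \cdot 6 = 24$)
$O{\left(P \right)} = P^{2}$
$F{\left(C \right)} = \frac{3}{2} + \frac{C^{2}}{4}$ ($F{\left(C \right)} = \frac{3}{2} + \frac{C C}{4} = \frac{3}{2} + \frac{C^{2}}{4}$)
$l{\left(g,u \right)} = -646$ ($l{\left(g,u \right)} = \left(4^{2} + \left(\frac{3}{2} + \frac{24^{2}}{4}\right)\right) \left(-4\right) = \left(16 + \left(\frac{3}{2} + \frac{1}{4} \cdot 576\right)\right) \left(-4\right) = \left(16 + \left(\frac{3}{2} + 144\right)\right) \left(-4\right) = \left(16 + \frac{291}{2}\right) \left(-4\right) = \frac{323}{2} \left(-4\right) = -646$)
$110 \left(21 + l{\left(-7,10 \right)}\right) = 110 \left(21 - 646\right) = 110 \left(-625\right) = -68750$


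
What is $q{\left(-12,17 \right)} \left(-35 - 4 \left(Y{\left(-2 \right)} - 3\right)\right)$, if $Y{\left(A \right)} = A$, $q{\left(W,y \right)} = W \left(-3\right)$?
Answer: $-540$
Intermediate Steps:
$q{\left(W,y \right)} = - 3 W$
$q{\left(-12,17 \right)} \left(-35 - 4 \left(Y{\left(-2 \right)} - 3\right)\right) = \left(-3\right) \left(-12\right) \left(-35 - 4 \left(-2 - 3\right)\right) = 36 \left(-35 - 4 \left(-2 - 3\right)\right) = 36 \left(-35 - -20\right) = 36 \left(-35 + 20\right) = 36 \left(-15\right) = -540$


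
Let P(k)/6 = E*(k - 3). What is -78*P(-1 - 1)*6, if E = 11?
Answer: 154440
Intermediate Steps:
P(k) = -198 + 66*k (P(k) = 6*(11*(k - 3)) = 6*(11*(-3 + k)) = 6*(-33 + 11*k) = -198 + 66*k)
-78*P(-1 - 1)*6 = -78*(-198 + 66*(-1 - 1))*6 = -78*(-198 + 66*(-2))*6 = -78*(-198 - 132)*6 = -78*(-330)*6 = 25740*6 = 154440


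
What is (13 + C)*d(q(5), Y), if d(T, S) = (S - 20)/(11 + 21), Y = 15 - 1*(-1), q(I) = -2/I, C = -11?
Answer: -1/4 ≈ -0.25000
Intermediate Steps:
Y = 16 (Y = 15 + 1 = 16)
d(T, S) = -5/8 + S/32 (d(T, S) = (-20 + S)/32 = (-20 + S)*(1/32) = -5/8 + S/32)
(13 + C)*d(q(5), Y) = (13 - 11)*(-5/8 + (1/32)*16) = 2*(-5/8 + 1/2) = 2*(-1/8) = -1/4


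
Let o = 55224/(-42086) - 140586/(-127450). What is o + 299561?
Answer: 401700588389074/1340965175 ≈ 2.9956e+5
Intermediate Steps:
o = -280399101/1340965175 (o = 55224*(-1/42086) - 140586*(-1/127450) = -27612/21043 + 70293/63725 = -280399101/1340965175 ≈ -0.20910)
o + 299561 = -280399101/1340965175 + 299561 = 401700588389074/1340965175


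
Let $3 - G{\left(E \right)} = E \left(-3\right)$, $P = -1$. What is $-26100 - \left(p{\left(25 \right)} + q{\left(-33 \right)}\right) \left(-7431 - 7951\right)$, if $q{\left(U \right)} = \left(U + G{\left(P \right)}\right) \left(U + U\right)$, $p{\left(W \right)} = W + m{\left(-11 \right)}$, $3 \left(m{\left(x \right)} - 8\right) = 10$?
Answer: $\frac{102104326}{3} \approx 3.4035 \cdot 10^{7}$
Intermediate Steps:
$m{\left(x \right)} = \frac{34}{3}$ ($m{\left(x \right)} = 8 + \frac{1}{3} \cdot 10 = 8 + \frac{10}{3} = \frac{34}{3}$)
$G{\left(E \right)} = 3 + 3 E$ ($G{\left(E \right)} = 3 - E \left(-3\right) = 3 - - 3 E = 3 + 3 E$)
$p{\left(W \right)} = \frac{34}{3} + W$ ($p{\left(W \right)} = W + \frac{34}{3} = \frac{34}{3} + W$)
$q{\left(U \right)} = 2 U^{2}$ ($q{\left(U \right)} = \left(U + \left(3 + 3 \left(-1\right)\right)\right) \left(U + U\right) = \left(U + \left(3 - 3\right)\right) 2 U = \left(U + 0\right) 2 U = U 2 U = 2 U^{2}$)
$-26100 - \left(p{\left(25 \right)} + q{\left(-33 \right)}\right) \left(-7431 - 7951\right) = -26100 - \left(\left(\frac{34}{3} + 25\right) + 2 \left(-33\right)^{2}\right) \left(-7431 - 7951\right) = -26100 - \left(\frac{109}{3} + 2 \cdot 1089\right) \left(-15382\right) = -26100 - \left(\frac{109}{3} + 2178\right) \left(-15382\right) = -26100 - \frac{6643}{3} \left(-15382\right) = -26100 - - \frac{102182626}{3} = -26100 + \frac{102182626}{3} = \frac{102104326}{3}$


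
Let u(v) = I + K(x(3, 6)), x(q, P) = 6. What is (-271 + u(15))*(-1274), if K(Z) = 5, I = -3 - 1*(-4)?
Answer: 337610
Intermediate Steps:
I = 1 (I = -3 + 4 = 1)
u(v) = 6 (u(v) = 1 + 5 = 6)
(-271 + u(15))*(-1274) = (-271 + 6)*(-1274) = -265*(-1274) = 337610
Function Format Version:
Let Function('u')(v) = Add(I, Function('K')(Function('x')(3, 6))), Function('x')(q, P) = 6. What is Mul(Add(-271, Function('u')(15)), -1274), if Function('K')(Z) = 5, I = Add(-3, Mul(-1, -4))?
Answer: 337610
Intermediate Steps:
I = 1 (I = Add(-3, 4) = 1)
Function('u')(v) = 6 (Function('u')(v) = Add(1, 5) = 6)
Mul(Add(-271, Function('u')(15)), -1274) = Mul(Add(-271, 6), -1274) = Mul(-265, -1274) = 337610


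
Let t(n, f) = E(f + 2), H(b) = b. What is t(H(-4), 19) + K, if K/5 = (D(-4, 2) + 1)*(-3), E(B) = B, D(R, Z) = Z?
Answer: -24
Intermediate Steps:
K = -45 (K = 5*((2 + 1)*(-3)) = 5*(3*(-3)) = 5*(-9) = -45)
t(n, f) = 2 + f (t(n, f) = f + 2 = 2 + f)
t(H(-4), 19) + K = (2 + 19) - 45 = 21 - 45 = -24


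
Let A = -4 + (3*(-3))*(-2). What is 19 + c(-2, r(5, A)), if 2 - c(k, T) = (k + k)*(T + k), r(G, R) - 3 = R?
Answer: 81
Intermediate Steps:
A = 14 (A = -4 - 9*(-2) = -4 + 18 = 14)
r(G, R) = 3 + R
c(k, T) = 2 - 2*k*(T + k) (c(k, T) = 2 - (k + k)*(T + k) = 2 - 2*k*(T + k))
19 + c(-2, r(5, A)) = 19 + (2 - 2*(-2)² - 2*(3 + 14)*(-2)) = 19 + (2 - 2*4 - 2*17*(-2)) = 19 + (2 - 8 + 68) = 19 + 62 = 81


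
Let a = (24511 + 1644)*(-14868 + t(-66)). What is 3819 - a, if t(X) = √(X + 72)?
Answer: 388876359 - 26155*√6 ≈ 3.8881e+8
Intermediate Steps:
t(X) = √(72 + X)
a = -388872540 + 26155*√6 (a = (24511 + 1644)*(-14868 + √(72 - 66)) = 26155*(-14868 + √6) = -388872540 + 26155*√6 ≈ -3.8881e+8)
3819 - a = 3819 - (-388872540 + 26155*√6) = 3819 + (388872540 - 26155*√6) = 388876359 - 26155*√6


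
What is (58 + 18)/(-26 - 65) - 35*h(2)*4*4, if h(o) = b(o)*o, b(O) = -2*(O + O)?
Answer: 815284/91 ≈ 8959.2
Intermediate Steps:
b(O) = -4*O
h(o) = -4*o² (h(o) = (-4*o)*o = -4*o²)
(58 + 18)/(-26 - 65) - 35*h(2)*4*4 = (58 + 18)/(-26 - 65) - 35*-4*2²*4*4 = 76/(-91) - 35*-4*4*4*4 = 76*(-1/91) - 35*(-16*4)*4 = -76/91 - (-2240)*4 = -76/91 - 35*(-256) = -76/91 + 8960 = 815284/91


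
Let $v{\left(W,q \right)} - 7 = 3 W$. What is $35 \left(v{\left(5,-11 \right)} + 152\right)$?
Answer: $6090$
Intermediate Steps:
$v{\left(W,q \right)} = 7 + 3 W$
$35 \left(v{\left(5,-11 \right)} + 152\right) = 35 \left(\left(7 + 3 \cdot 5\right) + 152\right) = 35 \left(\left(7 + 15\right) + 152\right) = 35 \left(22 + 152\right) = 35 \cdot 174 = 6090$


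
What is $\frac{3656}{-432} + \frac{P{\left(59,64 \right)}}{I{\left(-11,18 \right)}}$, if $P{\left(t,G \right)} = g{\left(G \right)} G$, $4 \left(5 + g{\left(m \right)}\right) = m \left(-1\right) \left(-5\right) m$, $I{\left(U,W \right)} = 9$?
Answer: $\frac{1963703}{54} \approx 36365.0$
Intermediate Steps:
$g{\left(m \right)} = -5 + \frac{5 m^{2}}{4}$ ($g{\left(m \right)} = -5 + \frac{m \left(-1\right) \left(-5\right) m}{4} = -5 + \frac{- m \left(-5\right) m}{4} = -5 + \frac{5 m m}{4} = -5 + \frac{5 m^{2}}{4}$)
$P{\left(t,G \right)} = G \left(-5 + \frac{5 G^{2}}{4}\right)$ ($P{\left(t,G \right)} = \left(-5 + \frac{5 G^{2}}{4}\right) G = G \left(-5 + \frac{5 G^{2}}{4}\right)$)
$\frac{3656}{-432} + \frac{P{\left(59,64 \right)}}{I{\left(-11,18 \right)}} = \frac{3656}{-432} + \frac{\frac{5}{4} \cdot 64 \left(-4 + 64^{2}\right)}{9} = 3656 \left(- \frac{1}{432}\right) + \frac{5}{4} \cdot 64 \left(-4 + 4096\right) \frac{1}{9} = - \frac{457}{54} + \frac{5}{4} \cdot 64 \cdot 4092 \cdot \frac{1}{9} = - \frac{457}{54} + 327360 \cdot \frac{1}{9} = - \frac{457}{54} + \frac{109120}{3} = \frac{1963703}{54}$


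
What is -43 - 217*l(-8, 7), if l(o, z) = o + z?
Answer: 174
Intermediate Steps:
-43 - 217*l(-8, 7) = -43 - 217*(-8 + 7) = -43 - 217*(-1) = -43 + 217 = 174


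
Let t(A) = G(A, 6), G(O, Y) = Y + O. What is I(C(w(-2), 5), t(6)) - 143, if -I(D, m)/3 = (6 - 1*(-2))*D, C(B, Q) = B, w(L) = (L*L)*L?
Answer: 49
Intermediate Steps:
w(L) = L³ (w(L) = L²*L = L³)
G(O, Y) = O + Y
t(A) = 6 + A (t(A) = A + 6 = 6 + A)
I(D, m) = -24*D (I(D, m) = -3*(6 - 1*(-2))*D = -3*(6 + 2)*D = -24*D)
I(C(w(-2), 5), t(6)) - 143 = -24*(-2)³ - 143 = -24*(-8) - 143 = 192 - 143 = 49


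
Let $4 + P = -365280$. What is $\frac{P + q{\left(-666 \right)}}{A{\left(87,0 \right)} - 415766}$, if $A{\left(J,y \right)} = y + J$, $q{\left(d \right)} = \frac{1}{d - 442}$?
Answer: $\frac{404734673}{460572332} \approx 0.87876$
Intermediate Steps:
$P = -365284$ ($P = -4 - 365280 = -365284$)
$q{\left(d \right)} = \frac{1}{-442 + d}$
$A{\left(J,y \right)} = J + y$
$\frac{P + q{\left(-666 \right)}}{A{\left(87,0 \right)} - 415766} = \frac{-365284 + \frac{1}{-442 - 666}}{\left(87 + 0\right) - 415766} = \frac{-365284 + \frac{1}{-1108}}{87 - 415766} = \frac{-365284 - \frac{1}{1108}}{-415679} = \left(- \frac{404734673}{1108}\right) \left(- \frac{1}{415679}\right) = \frac{404734673}{460572332}$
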